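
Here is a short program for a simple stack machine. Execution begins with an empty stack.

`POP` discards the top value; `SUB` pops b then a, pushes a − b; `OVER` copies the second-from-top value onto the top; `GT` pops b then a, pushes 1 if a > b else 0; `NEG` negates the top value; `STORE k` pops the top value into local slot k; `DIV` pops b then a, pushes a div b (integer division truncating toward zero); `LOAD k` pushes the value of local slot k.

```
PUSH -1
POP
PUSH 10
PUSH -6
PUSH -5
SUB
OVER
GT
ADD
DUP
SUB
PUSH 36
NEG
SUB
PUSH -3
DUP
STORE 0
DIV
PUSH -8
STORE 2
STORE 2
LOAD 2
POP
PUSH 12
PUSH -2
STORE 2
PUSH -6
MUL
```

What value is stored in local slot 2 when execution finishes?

PUSH -1  [-1]
POP      []
PUSH 10  [10]
PUSH -6  [10, -6]
PUSH -5  [10, -6, -5]
SUB      [10, -1]
OVER     [10, -1, 10]
GT       [10, 0]
ADD      [10]
DUP      [10, 10]
SUB      [0]
PUSH 36  [0, 36]
NEG      [0, -36]
SUB      [36]
PUSH -3  [36, -3]
DUP      [36, -3, -3]
STORE 0  [36, -3]
DIV      [-12]
PUSH -8  [-12, -8]
STORE 2  [-12]
STORE 2  []
LOAD 2   [-12]
POP      []
PUSH 12  [12]
PUSH -2  [12, -2]
STORE 2  [12]
PUSH -6  [12, -6]
MUL      [-72]

-2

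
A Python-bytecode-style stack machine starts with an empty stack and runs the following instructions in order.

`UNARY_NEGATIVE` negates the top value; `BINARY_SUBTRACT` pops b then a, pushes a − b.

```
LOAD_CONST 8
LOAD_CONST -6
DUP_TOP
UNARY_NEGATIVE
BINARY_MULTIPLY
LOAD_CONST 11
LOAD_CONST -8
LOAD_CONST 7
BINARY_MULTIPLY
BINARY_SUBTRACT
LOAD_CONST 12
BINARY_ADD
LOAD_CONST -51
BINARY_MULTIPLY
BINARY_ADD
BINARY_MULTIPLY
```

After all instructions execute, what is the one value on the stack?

-32520

LOAD_CONST 8    → [8]
LOAD_CONST -6   → [8, -6]
DUP_TOP         → [8, -6, -6]
UNARY_NEGATIVE  → [8, -6, 6]
BINARY_MULTIPLY → [8, -36]
LOAD_CONST 11   → [8, -36, 11]
LOAD_CONST -8   → [8, -36, 11, -8]
LOAD_CONST 7    → [8, -36, 11, -8, 7]
BINARY_MULTIPLY → [8, -36, 11, -56]
BINARY_SUBTRACT → [8, -36, 67]
LOAD_CONST 12   → [8, -36, 67, 12]
BINARY_ADD      → [8, -36, 79]
LOAD_CONST -51  → [8, -36, 79, -51]
BINARY_MULTIPLY → [8, -36, -4029]
BINARY_ADD      → [8, -4065]
BINARY_MULTIPLY → [-32520]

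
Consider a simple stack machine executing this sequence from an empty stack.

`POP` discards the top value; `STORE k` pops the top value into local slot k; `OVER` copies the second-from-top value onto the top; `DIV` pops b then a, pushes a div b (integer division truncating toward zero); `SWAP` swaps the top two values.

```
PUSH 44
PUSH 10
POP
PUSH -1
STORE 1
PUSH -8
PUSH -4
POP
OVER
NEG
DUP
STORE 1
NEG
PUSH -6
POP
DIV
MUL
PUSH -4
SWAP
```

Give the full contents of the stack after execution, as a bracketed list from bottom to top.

PUSH 44 -> [44]
PUSH 10 -> [44, 10]
POP     -> [44]
PUSH -1 -> [44, -1]
STORE 1 -> [44]
PUSH -8 -> [44, -8]
PUSH -4 -> [44, -8, -4]
POP     -> [44, -8]
OVER    -> [44, -8, 44]
NEG     -> [44, -8, -44]
DUP     -> [44, -8, -44, -44]
STORE 1 -> [44, -8, -44]
NEG     -> [44, -8, 44]
PUSH -6 -> [44, -8, 44, -6]
POP     -> [44, -8, 44]
DIV     -> [44, 0]
MUL     -> [0]
PUSH -4 -> [0, -4]
SWAP    -> [-4, 0]

[-4, 0]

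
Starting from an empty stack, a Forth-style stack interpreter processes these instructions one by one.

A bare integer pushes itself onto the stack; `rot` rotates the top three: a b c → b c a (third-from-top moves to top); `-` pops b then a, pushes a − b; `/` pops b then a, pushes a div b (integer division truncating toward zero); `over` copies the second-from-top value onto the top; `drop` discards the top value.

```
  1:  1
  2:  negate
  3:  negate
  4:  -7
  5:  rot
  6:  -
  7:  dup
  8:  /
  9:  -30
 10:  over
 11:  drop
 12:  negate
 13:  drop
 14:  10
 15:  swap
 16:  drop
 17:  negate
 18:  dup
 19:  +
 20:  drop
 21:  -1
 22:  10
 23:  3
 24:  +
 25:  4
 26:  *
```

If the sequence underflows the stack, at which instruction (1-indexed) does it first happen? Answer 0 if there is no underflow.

5

1      -> 1
negate -> -1
negate -> 1
-7     -> 1 -7
rot  — needs 3 operands, stack has 2 → underflow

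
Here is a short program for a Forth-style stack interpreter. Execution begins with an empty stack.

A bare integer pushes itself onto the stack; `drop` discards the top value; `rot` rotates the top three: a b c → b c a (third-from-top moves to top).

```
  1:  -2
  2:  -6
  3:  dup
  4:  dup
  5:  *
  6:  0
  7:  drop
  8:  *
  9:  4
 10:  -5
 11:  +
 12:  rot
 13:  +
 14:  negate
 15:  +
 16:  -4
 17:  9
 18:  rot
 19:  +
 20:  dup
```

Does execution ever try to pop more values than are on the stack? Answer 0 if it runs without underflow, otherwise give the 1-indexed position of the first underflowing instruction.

0

-2     : -2
-6     : -2 -6
dup    : -2 -6 -6
dup    : -2 -6 -6 -6
*      : -2 -6 36
0      : -2 -6 36 0
drop   : -2 -6 36
*      : -2 -216
4      : -2 -216 4
-5     : -2 -216 4 -5
+      : -2 -216 -1
rot    : -216 -1 -2
+      : -216 -3
negate : -216 3
+      : -213
-4     : -213 -4
9      : -213 -4 9
rot    : -4 9 -213
+      : -4 -204
dup    : -4 -204 -204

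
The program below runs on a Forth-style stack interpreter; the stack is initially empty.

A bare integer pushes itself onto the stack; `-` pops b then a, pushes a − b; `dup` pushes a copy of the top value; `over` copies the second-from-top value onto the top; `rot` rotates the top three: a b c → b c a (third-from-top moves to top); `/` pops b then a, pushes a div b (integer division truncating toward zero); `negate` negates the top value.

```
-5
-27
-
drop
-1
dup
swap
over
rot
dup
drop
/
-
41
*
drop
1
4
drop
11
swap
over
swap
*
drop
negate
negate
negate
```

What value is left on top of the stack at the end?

-5      -5
-27     -5 -27
-       22
drop    (empty)
-1      -1
dup     -1 -1
swap    -1 -1
over    -1 -1 -1
rot     -1 -1 -1
dup     -1 -1 -1 -1
drop    -1 -1 -1
/       -1 1
-       -2
41      -2 41
*       -82
drop    (empty)
1       1
4       1 4
drop    1
11      1 11
swap    11 1
over    11 1 11
swap    11 11 1
*       11 11
drop    11
negate  -11
negate  11
negate  -11

-11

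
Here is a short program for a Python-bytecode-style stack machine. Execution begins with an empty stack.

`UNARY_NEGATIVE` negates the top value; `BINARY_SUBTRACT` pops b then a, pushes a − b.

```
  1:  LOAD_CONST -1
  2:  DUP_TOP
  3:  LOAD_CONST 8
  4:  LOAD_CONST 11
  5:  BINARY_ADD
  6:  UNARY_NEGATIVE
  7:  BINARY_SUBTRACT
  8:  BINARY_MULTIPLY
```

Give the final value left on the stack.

LOAD_CONST -1   -> -1
DUP_TOP         -> -1 -1
LOAD_CONST 8    -> -1 -1 8
LOAD_CONST 11   -> -1 -1 8 11
BINARY_ADD      -> -1 -1 19
UNARY_NEGATIVE  -> -1 -1 -19
BINARY_SUBTRACT -> -1 18
BINARY_MULTIPLY -> -18

-18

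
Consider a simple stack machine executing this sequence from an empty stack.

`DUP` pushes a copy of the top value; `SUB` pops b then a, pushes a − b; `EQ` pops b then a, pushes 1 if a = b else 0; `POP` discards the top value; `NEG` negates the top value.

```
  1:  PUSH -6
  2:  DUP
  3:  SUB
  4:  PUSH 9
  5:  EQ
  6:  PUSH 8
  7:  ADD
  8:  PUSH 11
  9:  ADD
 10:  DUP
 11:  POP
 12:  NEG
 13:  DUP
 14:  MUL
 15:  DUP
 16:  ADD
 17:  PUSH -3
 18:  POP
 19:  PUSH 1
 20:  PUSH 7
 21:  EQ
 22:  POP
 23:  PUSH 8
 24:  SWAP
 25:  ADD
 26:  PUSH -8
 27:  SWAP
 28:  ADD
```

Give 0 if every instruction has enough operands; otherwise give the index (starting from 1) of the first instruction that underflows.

0

PUSH -6 : [-6]
DUP     : [-6, -6]
SUB     : [0]
PUSH 9  : [0, 9]
EQ      : [0]
PUSH 8  : [0, 8]
ADD     : [8]
PUSH 11 : [8, 11]
ADD     : [19]
DUP     : [19, 19]
POP     : [19]
NEG     : [-19]
DUP     : [-19, -19]
MUL     : [361]
DUP     : [361, 361]
ADD     : [722]
PUSH -3 : [722, -3]
POP     : [722]
PUSH 1  : [722, 1]
PUSH 7  : [722, 1, 7]
EQ      : [722, 0]
POP     : [722]
PUSH 8  : [722, 8]
SWAP    : [8, 722]
ADD     : [730]
PUSH -8 : [730, -8]
SWAP    : [-8, 730]
ADD     : [722]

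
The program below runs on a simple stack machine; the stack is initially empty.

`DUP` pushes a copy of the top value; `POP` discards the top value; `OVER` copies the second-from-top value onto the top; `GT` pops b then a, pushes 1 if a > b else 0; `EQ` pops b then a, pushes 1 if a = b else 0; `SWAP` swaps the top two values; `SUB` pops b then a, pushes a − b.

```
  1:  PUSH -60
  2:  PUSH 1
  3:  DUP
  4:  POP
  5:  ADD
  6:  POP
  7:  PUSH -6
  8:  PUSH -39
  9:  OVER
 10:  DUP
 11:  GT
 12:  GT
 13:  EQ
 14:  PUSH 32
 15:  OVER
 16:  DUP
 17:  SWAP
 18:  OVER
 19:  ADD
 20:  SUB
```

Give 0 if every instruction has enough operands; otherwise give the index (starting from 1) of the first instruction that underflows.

0

PUSH -60 : -60
PUSH 1   : -60 1
DUP      : -60 1 1
POP      : -60 1
ADD      : -59
POP      : (empty)
PUSH -6  : -6
PUSH -39 : -6 -39
OVER     : -6 -39 -6
DUP      : -6 -39 -6 -6
GT       : -6 -39 0
GT       : -6 0
EQ       : 0
PUSH 32  : 0 32
OVER     : 0 32 0
DUP      : 0 32 0 0
SWAP     : 0 32 0 0
OVER     : 0 32 0 0 0
ADD      : 0 32 0 0
SUB      : 0 32 0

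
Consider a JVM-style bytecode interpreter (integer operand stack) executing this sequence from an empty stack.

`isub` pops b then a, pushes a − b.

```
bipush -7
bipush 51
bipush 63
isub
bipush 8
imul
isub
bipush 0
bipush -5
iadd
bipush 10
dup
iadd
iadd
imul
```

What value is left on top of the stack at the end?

bipush -7 → -7
bipush 51 → -7 51
bipush 63 → -7 51 63
isub      → -7 -12
bipush 8  → -7 -12 8
imul      → -7 -96
isub      → 89
bipush 0  → 89 0
bipush -5 → 89 0 -5
iadd      → 89 -5
bipush 10 → 89 -5 10
dup       → 89 -5 10 10
iadd      → 89 -5 20
iadd      → 89 15
imul      → 1335

1335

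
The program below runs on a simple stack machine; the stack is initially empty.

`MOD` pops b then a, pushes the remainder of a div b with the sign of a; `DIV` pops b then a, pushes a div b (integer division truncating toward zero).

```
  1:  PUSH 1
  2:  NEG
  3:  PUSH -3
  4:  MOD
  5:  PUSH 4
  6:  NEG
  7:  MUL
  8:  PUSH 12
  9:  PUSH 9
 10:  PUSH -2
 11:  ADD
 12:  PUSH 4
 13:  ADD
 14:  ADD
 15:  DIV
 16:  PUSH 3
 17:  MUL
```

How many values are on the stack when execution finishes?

PUSH 1   1
NEG      -1
PUSH -3  -1 -3
MOD      -1
PUSH 4   -1 4
NEG      -1 -4
MUL      4
PUSH 12  4 12
PUSH 9   4 12 9
PUSH -2  4 12 9 -2
ADD      4 12 7
PUSH 4   4 12 7 4
ADD      4 12 11
ADD      4 23
DIV      0
PUSH 3   0 3
MUL      0

1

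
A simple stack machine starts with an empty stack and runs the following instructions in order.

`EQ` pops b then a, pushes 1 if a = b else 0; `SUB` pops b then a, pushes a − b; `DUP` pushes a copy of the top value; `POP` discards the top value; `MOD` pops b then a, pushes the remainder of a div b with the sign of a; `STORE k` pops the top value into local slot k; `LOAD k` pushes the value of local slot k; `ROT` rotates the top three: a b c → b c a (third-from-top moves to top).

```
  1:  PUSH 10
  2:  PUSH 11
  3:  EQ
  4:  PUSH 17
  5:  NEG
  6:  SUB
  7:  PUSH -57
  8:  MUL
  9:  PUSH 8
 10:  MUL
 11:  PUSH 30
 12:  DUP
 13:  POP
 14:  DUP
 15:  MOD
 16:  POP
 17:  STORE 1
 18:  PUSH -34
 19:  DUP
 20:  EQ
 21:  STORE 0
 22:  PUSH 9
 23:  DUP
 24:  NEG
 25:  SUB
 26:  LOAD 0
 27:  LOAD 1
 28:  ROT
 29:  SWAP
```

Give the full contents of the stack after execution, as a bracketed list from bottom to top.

[1, 18, -7752]

PUSH 10  : 10
PUSH 11  : 10 11
EQ       : 0
PUSH 17  : 0 17
NEG      : 0 -17
SUB      : 17
PUSH -57 : 17 -57
MUL      : -969
PUSH 8   : -969 8
MUL      : -7752
PUSH 30  : -7752 30
DUP      : -7752 30 30
POP      : -7752 30
DUP      : -7752 30 30
MOD      : -7752 0
POP      : -7752
STORE 1  : (empty)
PUSH -34 : -34
DUP      : -34 -34
EQ       : 1
STORE 0  : (empty)
PUSH 9   : 9
DUP      : 9 9
NEG      : 9 -9
SUB      : 18
LOAD 0   : 18 1
LOAD 1   : 18 1 -7752
ROT      : 1 -7752 18
SWAP     : 1 18 -7752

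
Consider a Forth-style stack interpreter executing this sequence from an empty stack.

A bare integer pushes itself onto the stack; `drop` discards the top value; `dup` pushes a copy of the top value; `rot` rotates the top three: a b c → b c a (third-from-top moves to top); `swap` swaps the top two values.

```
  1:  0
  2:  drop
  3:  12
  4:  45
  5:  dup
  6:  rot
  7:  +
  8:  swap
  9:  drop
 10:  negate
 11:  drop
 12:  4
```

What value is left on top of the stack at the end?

0      : 0
drop   : (empty)
12     : 12
45     : 12 45
dup    : 12 45 45
rot    : 45 45 12
+      : 45 57
swap   : 57 45
drop   : 57
negate : -57
drop   : (empty)
4      : 4

4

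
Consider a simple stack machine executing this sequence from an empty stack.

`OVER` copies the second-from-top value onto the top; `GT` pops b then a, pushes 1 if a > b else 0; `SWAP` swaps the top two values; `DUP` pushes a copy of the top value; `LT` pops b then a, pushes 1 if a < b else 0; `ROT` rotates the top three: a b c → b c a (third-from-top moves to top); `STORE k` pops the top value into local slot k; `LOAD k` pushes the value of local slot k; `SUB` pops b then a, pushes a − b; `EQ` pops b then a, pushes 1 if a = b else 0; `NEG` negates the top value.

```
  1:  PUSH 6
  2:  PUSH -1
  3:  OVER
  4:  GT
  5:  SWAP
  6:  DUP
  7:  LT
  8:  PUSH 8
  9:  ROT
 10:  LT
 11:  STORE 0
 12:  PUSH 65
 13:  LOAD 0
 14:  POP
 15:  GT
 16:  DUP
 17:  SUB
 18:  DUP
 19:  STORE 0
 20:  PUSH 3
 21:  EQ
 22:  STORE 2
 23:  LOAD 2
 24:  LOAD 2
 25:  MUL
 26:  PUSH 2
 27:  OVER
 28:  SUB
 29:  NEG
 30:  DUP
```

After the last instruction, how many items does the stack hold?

3

PUSH 6  : 6
PUSH -1 : 6 -1
OVER    : 6 -1 6
GT      : 6 0
SWAP    : 0 6
DUP     : 0 6 6
LT      : 0 0
PUSH 8  : 0 0 8
ROT     : 0 8 0
LT      : 0 0
STORE 0 : 0
PUSH 65 : 0 65
LOAD 0  : 0 65 0
POP     : 0 65
GT      : 0
DUP     : 0 0
SUB     : 0
DUP     : 0 0
STORE 0 : 0
PUSH 3  : 0 3
EQ      : 0
STORE 2 : (empty)
LOAD 2  : 0
LOAD 2  : 0 0
MUL     : 0
PUSH 2  : 0 2
OVER    : 0 2 0
SUB     : 0 2
NEG     : 0 -2
DUP     : 0 -2 -2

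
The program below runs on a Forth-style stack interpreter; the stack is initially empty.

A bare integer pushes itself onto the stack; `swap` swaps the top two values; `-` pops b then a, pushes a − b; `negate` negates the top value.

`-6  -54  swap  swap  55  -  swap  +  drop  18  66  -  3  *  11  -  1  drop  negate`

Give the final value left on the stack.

-6      [-6]
-54     [-6, -54]
swap    [-54, -6]
swap    [-6, -54]
55      [-6, -54, 55]
-       [-6, -109]
swap    [-109, -6]
+       [-115]
drop    []
18      [18]
66      [18, 66]
-       [-48]
3       [-48, 3]
*       [-144]
11      [-144, 11]
-       [-155]
1       [-155, 1]
drop    [-155]
negate  [155]

155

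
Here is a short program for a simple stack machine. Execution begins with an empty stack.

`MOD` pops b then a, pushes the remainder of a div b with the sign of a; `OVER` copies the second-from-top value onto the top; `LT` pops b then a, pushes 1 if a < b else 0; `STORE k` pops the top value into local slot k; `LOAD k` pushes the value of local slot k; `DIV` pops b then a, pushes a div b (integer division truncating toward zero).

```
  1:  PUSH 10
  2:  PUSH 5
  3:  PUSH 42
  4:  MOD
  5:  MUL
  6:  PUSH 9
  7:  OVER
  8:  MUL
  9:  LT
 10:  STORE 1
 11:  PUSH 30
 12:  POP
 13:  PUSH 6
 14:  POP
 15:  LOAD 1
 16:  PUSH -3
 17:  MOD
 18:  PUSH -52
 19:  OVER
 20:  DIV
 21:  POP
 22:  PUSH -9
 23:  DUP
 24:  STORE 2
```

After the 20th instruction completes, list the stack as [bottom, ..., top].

[1, -52]

PUSH 10  : 10
PUSH 5   : 10 5
PUSH 42  : 10 5 42
MOD      : 10 5
MUL      : 50
PUSH 9   : 50 9
OVER     : 50 9 50
MUL      : 50 450
LT       : 1
STORE 1  : (empty)
PUSH 30  : 30
POP      : (empty)
PUSH 6   : 6
POP      : (empty)
LOAD 1   : 1
PUSH -3  : 1 -3
MOD      : 1
PUSH -52 : 1 -52
OVER     : 1 -52 1
DIV      : 1 -52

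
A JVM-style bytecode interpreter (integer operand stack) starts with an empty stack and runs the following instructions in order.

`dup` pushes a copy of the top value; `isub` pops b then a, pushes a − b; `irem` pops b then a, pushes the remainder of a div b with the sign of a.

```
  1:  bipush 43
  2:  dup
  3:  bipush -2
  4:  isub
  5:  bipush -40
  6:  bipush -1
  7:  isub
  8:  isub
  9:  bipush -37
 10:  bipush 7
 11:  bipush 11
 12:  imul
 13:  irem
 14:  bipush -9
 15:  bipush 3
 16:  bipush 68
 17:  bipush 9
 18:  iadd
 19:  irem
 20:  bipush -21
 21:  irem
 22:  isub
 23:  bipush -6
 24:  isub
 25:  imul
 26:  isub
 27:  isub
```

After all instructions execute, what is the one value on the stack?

bipush 43  -> [43]
dup        -> [43, 43]
bipush -2  -> [43, 43, -2]
isub       -> [43, 45]
bipush -40 -> [43, 45, -40]
bipush -1  -> [43, 45, -40, -1]
isub       -> [43, 45, -39]
isub       -> [43, 84]
bipush -37 -> [43, 84, -37]
bipush 7   -> [43, 84, -37, 7]
bipush 11  -> [43, 84, -37, 7, 11]
imul       -> [43, 84, -37, 77]
irem       -> [43, 84, -37]
bipush -9  -> [43, 84, -37, -9]
bipush 3   -> [43, 84, -37, -9, 3]
bipush 68  -> [43, 84, -37, -9, 3, 68]
bipush 9   -> [43, 84, -37, -9, 3, 68, 9]
iadd       -> [43, 84, -37, -9, 3, 77]
irem       -> [43, 84, -37, -9, 3]
bipush -21 -> [43, 84, -37, -9, 3, -21]
irem       -> [43, 84, -37, -9, 3]
isub       -> [43, 84, -37, -12]
bipush -6  -> [43, 84, -37, -12, -6]
isub       -> [43, 84, -37, -6]
imul       -> [43, 84, 222]
isub       -> [43, -138]
isub       -> [181]

181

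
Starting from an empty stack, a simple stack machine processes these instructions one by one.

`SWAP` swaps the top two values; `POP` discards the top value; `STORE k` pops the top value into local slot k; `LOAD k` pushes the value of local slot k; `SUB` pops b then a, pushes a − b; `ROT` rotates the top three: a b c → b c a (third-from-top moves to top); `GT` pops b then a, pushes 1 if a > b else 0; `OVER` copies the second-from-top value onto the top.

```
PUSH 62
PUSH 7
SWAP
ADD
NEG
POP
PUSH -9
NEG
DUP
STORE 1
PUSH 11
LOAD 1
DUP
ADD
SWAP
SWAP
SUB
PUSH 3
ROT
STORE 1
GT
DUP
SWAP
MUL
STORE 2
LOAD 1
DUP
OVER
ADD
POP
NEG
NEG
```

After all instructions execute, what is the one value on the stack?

9

PUSH 62 → 62
PUSH 7  → 62 7
SWAP    → 7 62
ADD     → 69
NEG     → -69
POP     → (empty)
PUSH -9 → -9
NEG     → 9
DUP     → 9 9
STORE 1 → 9
PUSH 11 → 9 11
LOAD 1  → 9 11 9
DUP     → 9 11 9 9
ADD     → 9 11 18
SWAP    → 9 18 11
SWAP    → 9 11 18
SUB     → 9 -7
PUSH 3  → 9 -7 3
ROT     → -7 3 9
STORE 1 → -7 3
GT      → 0
DUP     → 0 0
SWAP    → 0 0
MUL     → 0
STORE 2 → (empty)
LOAD 1  → 9
DUP     → 9 9
OVER    → 9 9 9
ADD     → 9 18
POP     → 9
NEG     → -9
NEG     → 9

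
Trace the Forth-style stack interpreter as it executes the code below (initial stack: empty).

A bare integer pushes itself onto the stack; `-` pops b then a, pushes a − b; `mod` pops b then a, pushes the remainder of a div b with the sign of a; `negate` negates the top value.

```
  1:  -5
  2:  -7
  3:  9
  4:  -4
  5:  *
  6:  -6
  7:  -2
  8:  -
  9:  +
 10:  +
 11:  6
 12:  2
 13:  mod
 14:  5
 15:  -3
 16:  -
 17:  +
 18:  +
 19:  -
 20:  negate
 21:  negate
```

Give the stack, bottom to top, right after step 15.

[-5, -47, 0, 5, -3]

-5  -> -5
-7  -> -5 -7
9   -> -5 -7 9
-4  -> -5 -7 9 -4
*   -> -5 -7 -36
-6  -> -5 -7 -36 -6
-2  -> -5 -7 -36 -6 -2
-   -> -5 -7 -36 -4
+   -> -5 -7 -40
+   -> -5 -47
6   -> -5 -47 6
2   -> -5 -47 6 2
mod -> -5 -47 0
5   -> -5 -47 0 5
-3  -> -5 -47 0 5 -3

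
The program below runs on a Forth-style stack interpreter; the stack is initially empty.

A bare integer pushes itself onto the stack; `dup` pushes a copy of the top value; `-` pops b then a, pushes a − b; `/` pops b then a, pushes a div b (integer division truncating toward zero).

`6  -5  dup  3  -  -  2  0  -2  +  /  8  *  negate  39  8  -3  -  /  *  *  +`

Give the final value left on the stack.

78

6      -> 6
-5     -> 6 -5
dup    -> 6 -5 -5
3      -> 6 -5 -5 3
-      -> 6 -5 -8
-      -> 6 3
2      -> 6 3 2
0      -> 6 3 2 0
-2     -> 6 3 2 0 -2
+      -> 6 3 2 -2
/      -> 6 3 -1
8      -> 6 3 -1 8
*      -> 6 3 -8
negate -> 6 3 8
39     -> 6 3 8 39
8      -> 6 3 8 39 8
-3     -> 6 3 8 39 8 -3
-      -> 6 3 8 39 11
/      -> 6 3 8 3
*      -> 6 3 24
*      -> 6 72
+      -> 78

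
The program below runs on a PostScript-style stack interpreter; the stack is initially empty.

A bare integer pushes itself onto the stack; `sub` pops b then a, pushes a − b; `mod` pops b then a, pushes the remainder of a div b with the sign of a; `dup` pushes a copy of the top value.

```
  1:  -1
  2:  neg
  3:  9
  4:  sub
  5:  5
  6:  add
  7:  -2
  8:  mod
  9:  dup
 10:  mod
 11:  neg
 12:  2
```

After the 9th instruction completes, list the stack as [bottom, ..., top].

[-1, -1]

-1  → [-1]
neg → [1]
9   → [1, 9]
sub → [-8]
5   → [-8, 5]
add → [-3]
-2  → [-3, -2]
mod → [-1]
dup → [-1, -1]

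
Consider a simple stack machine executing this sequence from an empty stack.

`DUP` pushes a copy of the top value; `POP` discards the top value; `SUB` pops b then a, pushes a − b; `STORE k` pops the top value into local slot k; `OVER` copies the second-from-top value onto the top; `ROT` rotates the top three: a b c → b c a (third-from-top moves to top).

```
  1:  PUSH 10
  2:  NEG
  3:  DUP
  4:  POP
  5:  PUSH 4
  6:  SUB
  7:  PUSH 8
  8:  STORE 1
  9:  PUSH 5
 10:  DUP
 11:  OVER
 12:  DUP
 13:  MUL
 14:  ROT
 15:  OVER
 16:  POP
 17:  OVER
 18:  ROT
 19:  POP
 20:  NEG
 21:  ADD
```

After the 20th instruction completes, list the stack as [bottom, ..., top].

[-14, 5, 5, -25]

PUSH 10 : 10
NEG     : -10
DUP     : -10 -10
POP     : -10
PUSH 4  : -10 4
SUB     : -14
PUSH 8  : -14 8
STORE 1 : -14
PUSH 5  : -14 5
DUP     : -14 5 5
OVER    : -14 5 5 5
DUP     : -14 5 5 5 5
MUL     : -14 5 5 25
ROT     : -14 5 25 5
OVER    : -14 5 25 5 25
POP     : -14 5 25 5
OVER    : -14 5 25 5 25
ROT     : -14 5 5 25 25
POP     : -14 5 5 25
NEG     : -14 5 5 -25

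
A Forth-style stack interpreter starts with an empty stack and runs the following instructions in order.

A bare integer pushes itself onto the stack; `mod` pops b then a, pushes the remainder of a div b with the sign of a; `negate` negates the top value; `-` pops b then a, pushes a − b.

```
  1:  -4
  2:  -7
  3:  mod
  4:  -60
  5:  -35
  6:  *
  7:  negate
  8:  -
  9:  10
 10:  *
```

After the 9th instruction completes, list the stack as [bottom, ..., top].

[2096, 10]

-4     : [-4]
-7     : [-4, -7]
mod    : [-4]
-60    : [-4, -60]
-35    : [-4, -60, -35]
*      : [-4, 2100]
negate : [-4, -2100]
-      : [2096]
10     : [2096, 10]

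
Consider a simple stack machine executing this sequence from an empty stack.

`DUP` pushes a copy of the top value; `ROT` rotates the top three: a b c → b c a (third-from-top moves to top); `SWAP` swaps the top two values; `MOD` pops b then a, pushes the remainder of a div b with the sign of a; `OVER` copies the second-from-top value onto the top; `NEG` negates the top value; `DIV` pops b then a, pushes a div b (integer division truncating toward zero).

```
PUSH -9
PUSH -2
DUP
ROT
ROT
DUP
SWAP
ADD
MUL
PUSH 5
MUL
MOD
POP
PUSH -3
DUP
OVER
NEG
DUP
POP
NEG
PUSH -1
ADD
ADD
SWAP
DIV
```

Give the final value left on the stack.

PUSH -9  -9
PUSH -2  -9 -2
DUP      -9 -2 -2
ROT      -2 -2 -9
ROT      -2 -9 -2
DUP      -2 -9 -2 -2
SWAP     -2 -9 -2 -2
ADD      -2 -9 -4
MUL      -2 36
PUSH 5   -2 36 5
MUL      -2 180
MOD      -2
POP      (empty)
PUSH -3  -3
DUP      -3 -3
OVER     -3 -3 -3
NEG      -3 -3 3
DUP      -3 -3 3 3
POP      -3 -3 3
NEG      -3 -3 -3
PUSH -1  -3 -3 -3 -1
ADD      -3 -3 -4
ADD      -3 -7
SWAP     -7 -3
DIV      2

2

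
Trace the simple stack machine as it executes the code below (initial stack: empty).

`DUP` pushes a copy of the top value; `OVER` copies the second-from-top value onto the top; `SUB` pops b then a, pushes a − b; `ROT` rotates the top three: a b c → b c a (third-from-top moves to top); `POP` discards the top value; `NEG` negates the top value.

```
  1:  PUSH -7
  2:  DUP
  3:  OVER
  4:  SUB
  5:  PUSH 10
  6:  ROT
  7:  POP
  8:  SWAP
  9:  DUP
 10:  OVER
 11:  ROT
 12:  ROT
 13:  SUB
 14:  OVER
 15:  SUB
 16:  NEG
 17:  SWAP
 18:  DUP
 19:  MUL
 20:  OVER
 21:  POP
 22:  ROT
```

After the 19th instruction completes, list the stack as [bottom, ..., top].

PUSH -7 : -7
DUP     : -7 -7
OVER    : -7 -7 -7
SUB     : -7 0
PUSH 10 : -7 0 10
ROT     : 0 10 -7
POP     : 0 10
SWAP    : 10 0
DUP     : 10 0 0
OVER    : 10 0 0 0
ROT     : 10 0 0 0
ROT     : 10 0 0 0
SUB     : 10 0 0
OVER    : 10 0 0 0
SUB     : 10 0 0
NEG     : 10 0 0
SWAP    : 10 0 0
DUP     : 10 0 0 0
MUL     : 10 0 0

[10, 0, 0]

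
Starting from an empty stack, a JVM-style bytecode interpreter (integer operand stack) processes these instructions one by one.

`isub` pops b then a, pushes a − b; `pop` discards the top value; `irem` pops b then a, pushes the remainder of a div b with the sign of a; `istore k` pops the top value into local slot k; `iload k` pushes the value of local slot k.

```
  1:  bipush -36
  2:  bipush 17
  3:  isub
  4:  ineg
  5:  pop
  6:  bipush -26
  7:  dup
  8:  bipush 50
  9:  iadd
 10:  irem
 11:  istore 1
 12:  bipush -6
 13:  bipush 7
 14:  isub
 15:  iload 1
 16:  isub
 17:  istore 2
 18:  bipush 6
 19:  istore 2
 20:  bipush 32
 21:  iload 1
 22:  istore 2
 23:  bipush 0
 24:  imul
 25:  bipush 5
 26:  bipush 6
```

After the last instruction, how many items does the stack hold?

bipush -36 -> -36
bipush 17  -> -36 17
isub       -> -53
ineg       -> 53
pop        -> (empty)
bipush -26 -> -26
dup        -> -26 -26
bipush 50  -> -26 -26 50
iadd       -> -26 24
irem       -> -2
istore 1   -> (empty)
bipush -6  -> -6
bipush 7   -> -6 7
isub       -> -13
iload 1    -> -13 -2
isub       -> -11
istore 2   -> (empty)
bipush 6   -> 6
istore 2   -> (empty)
bipush 32  -> 32
iload 1    -> 32 -2
istore 2   -> 32
bipush 0   -> 32 0
imul       -> 0
bipush 5   -> 0 5
bipush 6   -> 0 5 6

3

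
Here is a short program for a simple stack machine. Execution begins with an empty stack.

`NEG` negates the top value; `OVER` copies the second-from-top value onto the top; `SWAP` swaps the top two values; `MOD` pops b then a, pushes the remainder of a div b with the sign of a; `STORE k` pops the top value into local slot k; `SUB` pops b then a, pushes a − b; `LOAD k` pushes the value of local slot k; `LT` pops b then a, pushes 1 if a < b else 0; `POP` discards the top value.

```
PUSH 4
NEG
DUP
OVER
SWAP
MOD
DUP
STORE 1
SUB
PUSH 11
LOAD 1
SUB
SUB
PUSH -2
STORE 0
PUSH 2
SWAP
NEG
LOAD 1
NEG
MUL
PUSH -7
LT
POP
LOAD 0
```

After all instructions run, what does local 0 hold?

PUSH 4   [4]
NEG      [-4]
DUP      [-4, -4]
OVER     [-4, -4, -4]
SWAP     [-4, -4, -4]
MOD      [-4, 0]
DUP      [-4, 0, 0]
STORE 1  [-4, 0]
SUB      [-4]
PUSH 11  [-4, 11]
LOAD 1   [-4, 11, 0]
SUB      [-4, 11]
SUB      [-15]
PUSH -2  [-15, -2]
STORE 0  [-15]
PUSH 2   [-15, 2]
SWAP     [2, -15]
NEG      [2, 15]
LOAD 1   [2, 15, 0]
NEG      [2, 15, 0]
MUL      [2, 0]
PUSH -7  [2, 0, -7]
LT       [2, 0]
POP      [2]
LOAD 0   [2, -2]

-2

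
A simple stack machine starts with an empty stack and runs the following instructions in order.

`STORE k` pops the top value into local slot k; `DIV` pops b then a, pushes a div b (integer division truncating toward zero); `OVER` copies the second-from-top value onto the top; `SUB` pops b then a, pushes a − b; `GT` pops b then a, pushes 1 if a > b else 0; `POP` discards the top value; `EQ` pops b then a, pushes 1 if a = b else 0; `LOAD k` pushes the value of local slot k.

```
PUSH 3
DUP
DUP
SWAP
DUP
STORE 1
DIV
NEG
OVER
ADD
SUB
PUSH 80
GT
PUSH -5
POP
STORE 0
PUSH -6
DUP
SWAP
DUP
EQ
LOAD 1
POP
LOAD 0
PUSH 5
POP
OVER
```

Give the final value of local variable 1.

PUSH 3  : 3
DUP     : 3 3
DUP     : 3 3 3
SWAP    : 3 3 3
DUP     : 3 3 3 3
STORE 1 : 3 3 3
DIV     : 3 1
NEG     : 3 -1
OVER    : 3 -1 3
ADD     : 3 2
SUB     : 1
PUSH 80 : 1 80
GT      : 0
PUSH -5 : 0 -5
POP     : 0
STORE 0 : (empty)
PUSH -6 : -6
DUP     : -6 -6
SWAP    : -6 -6
DUP     : -6 -6 -6
EQ      : -6 1
LOAD 1  : -6 1 3
POP     : -6 1
LOAD 0  : -6 1 0
PUSH 5  : -6 1 0 5
POP     : -6 1 0
OVER    : -6 1 0 1

3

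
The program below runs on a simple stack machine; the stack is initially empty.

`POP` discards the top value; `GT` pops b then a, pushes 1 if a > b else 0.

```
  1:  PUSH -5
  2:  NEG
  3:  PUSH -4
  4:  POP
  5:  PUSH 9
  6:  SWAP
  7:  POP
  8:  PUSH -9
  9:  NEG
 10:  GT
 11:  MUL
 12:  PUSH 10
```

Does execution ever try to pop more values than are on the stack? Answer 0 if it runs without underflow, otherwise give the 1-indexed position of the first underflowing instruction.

PUSH -5 -> -5
NEG     -> 5
PUSH -4 -> 5 -4
POP     -> 5
PUSH 9  -> 5 9
SWAP    -> 9 5
POP     -> 9
PUSH -9 -> 9 -9
NEG     -> 9 9
GT      -> 0
MUL  — needs 2 operands, stack has 1 → underflow

11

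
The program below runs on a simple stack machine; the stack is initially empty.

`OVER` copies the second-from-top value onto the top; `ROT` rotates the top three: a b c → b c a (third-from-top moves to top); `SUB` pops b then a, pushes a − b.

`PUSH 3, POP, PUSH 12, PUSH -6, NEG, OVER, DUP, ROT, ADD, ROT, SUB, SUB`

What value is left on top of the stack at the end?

PUSH 3  : 3
POP     : (empty)
PUSH 12 : 12
PUSH -6 : 12 -6
NEG     : 12 6
OVER    : 12 6 12
DUP     : 12 6 12 12
ROT     : 12 12 12 6
ADD     : 12 12 18
ROT     : 12 18 12
SUB     : 12 6
SUB     : 6

6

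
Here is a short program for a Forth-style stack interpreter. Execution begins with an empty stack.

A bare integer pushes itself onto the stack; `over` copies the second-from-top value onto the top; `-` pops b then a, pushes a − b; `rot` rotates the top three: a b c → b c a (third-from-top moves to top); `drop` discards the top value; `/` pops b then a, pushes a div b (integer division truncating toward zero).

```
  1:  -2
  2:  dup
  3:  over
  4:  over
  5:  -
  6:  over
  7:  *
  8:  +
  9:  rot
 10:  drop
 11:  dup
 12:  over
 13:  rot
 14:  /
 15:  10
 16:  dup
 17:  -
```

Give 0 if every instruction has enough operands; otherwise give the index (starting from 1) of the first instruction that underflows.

-2   -> -2
dup  -> -2 -2
over -> -2 -2 -2
over -> -2 -2 -2 -2
-    -> -2 -2 0
over -> -2 -2 0 -2
*    -> -2 -2 0
+    -> -2 -2
rot  — needs 3 operands, stack has 2 → underflow

9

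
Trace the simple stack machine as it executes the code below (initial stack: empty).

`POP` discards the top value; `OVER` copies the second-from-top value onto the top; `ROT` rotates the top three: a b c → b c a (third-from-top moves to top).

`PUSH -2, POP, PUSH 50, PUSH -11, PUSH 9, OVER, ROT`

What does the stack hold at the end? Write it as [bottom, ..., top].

[50, 9, -11, -11]

PUSH -2  → [-2]
POP      → []
PUSH 50  → [50]
PUSH -11 → [50, -11]
PUSH 9   → [50, -11, 9]
OVER     → [50, -11, 9, -11]
ROT      → [50, 9, -11, -11]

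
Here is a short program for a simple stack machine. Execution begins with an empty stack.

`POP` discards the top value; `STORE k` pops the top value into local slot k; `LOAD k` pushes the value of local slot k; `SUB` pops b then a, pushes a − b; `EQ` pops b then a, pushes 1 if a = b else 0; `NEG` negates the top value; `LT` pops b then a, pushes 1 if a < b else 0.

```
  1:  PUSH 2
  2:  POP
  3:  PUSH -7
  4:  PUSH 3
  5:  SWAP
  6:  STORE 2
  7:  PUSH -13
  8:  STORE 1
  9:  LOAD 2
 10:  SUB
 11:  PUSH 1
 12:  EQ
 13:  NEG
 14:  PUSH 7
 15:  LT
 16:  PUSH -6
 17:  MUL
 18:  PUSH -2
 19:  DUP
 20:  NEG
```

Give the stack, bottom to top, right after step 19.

[-6, -2, -2]

PUSH 2   -> 2
POP      -> (empty)
PUSH -7  -> -7
PUSH 3   -> -7 3
SWAP     -> 3 -7
STORE 2  -> 3
PUSH -13 -> 3 -13
STORE 1  -> 3
LOAD 2   -> 3 -7
SUB      -> 10
PUSH 1   -> 10 1
EQ       -> 0
NEG      -> 0
PUSH 7   -> 0 7
LT       -> 1
PUSH -6  -> 1 -6
MUL      -> -6
PUSH -2  -> -6 -2
DUP      -> -6 -2 -2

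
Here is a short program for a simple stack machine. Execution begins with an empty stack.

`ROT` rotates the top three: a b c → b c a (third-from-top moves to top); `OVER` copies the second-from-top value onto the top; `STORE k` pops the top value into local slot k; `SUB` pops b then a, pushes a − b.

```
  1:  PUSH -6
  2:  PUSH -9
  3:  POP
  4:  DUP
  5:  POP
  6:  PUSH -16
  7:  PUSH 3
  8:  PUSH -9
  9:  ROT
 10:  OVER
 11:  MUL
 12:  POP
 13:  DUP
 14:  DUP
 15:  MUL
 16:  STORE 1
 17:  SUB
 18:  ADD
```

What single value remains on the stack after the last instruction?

PUSH -6  : [-6]
PUSH -9  : [-6, -9]
POP      : [-6]
DUP      : [-6, -6]
POP      : [-6]
PUSH -16 : [-6, -16]
PUSH 3   : [-6, -16, 3]
PUSH -9  : [-6, -16, 3, -9]
ROT      : [-6, 3, -9, -16]
OVER     : [-6, 3, -9, -16, -9]
MUL      : [-6, 3, -9, 144]
POP      : [-6, 3, -9]
DUP      : [-6, 3, -9, -9]
DUP      : [-6, 3, -9, -9, -9]
MUL      : [-6, 3, -9, 81]
STORE 1  : [-6, 3, -9]
SUB      : [-6, 12]
ADD      : [6]

6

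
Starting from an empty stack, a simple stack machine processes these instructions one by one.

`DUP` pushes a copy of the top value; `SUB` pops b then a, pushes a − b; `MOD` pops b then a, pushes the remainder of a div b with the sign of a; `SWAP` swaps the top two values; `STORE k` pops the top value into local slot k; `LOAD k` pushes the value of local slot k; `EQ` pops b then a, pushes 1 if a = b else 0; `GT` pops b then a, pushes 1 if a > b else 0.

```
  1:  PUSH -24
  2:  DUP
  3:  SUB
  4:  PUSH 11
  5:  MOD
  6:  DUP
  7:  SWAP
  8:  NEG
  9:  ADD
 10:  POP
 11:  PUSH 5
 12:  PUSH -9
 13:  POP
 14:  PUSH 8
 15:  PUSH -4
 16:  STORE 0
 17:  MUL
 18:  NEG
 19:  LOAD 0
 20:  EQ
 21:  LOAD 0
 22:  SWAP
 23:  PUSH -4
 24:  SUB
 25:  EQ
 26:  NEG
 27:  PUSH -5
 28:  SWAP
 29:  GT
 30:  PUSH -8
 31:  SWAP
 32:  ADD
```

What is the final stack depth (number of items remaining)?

PUSH -24 : [-24]
DUP      : [-24, -24]
SUB      : [0]
PUSH 11  : [0, 11]
MOD      : [0]
DUP      : [0, 0]
SWAP     : [0, 0]
NEG      : [0, 0]
ADD      : [0]
POP      : []
PUSH 5   : [5]
PUSH -9  : [5, -9]
POP      : [5]
PUSH 8   : [5, 8]
PUSH -4  : [5, 8, -4]
STORE 0  : [5, 8]
MUL      : [40]
NEG      : [-40]
LOAD 0   : [-40, -4]
EQ       : [0]
LOAD 0   : [0, -4]
SWAP     : [-4, 0]
PUSH -4  : [-4, 0, -4]
SUB      : [-4, 4]
EQ       : [0]
NEG      : [0]
PUSH -5  : [0, -5]
SWAP     : [-5, 0]
GT       : [0]
PUSH -8  : [0, -8]
SWAP     : [-8, 0]
ADD      : [-8]

1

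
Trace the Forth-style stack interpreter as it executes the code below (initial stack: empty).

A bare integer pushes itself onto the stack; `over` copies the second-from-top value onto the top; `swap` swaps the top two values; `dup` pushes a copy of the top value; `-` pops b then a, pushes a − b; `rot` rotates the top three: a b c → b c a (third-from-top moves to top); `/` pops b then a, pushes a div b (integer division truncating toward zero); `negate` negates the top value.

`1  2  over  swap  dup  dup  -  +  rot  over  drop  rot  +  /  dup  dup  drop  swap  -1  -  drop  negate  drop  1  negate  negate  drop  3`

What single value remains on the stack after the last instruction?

1      -> 1
2      -> 1 2
over   -> 1 2 1
swap   -> 1 1 2
dup    -> 1 1 2 2
dup    -> 1 1 2 2 2
-      -> 1 1 2 0
+      -> 1 1 2
rot    -> 1 2 1
over   -> 1 2 1 2
drop   -> 1 2 1
rot    -> 2 1 1
+      -> 2 2
/      -> 1
dup    -> 1 1
dup    -> 1 1 1
drop   -> 1 1
swap   -> 1 1
-1     -> 1 1 -1
-      -> 1 2
drop   -> 1
negate -> -1
drop   -> (empty)
1      -> 1
negate -> -1
negate -> 1
drop   -> (empty)
3      -> 3

3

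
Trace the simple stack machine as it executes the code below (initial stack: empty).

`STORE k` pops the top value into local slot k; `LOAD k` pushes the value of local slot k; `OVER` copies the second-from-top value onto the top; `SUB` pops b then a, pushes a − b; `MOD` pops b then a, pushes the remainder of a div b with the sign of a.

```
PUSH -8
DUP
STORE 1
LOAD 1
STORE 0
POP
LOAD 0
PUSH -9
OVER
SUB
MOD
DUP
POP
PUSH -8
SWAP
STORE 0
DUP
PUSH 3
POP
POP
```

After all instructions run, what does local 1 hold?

PUSH -8 → [-8]
DUP     → [-8, -8]
STORE 1 → [-8]
LOAD 1  → [-8, -8]
STORE 0 → [-8]
POP     → []
LOAD 0  → [-8]
PUSH -9 → [-8, -9]
OVER    → [-8, -9, -8]
SUB     → [-8, -1]
MOD     → [0]
DUP     → [0, 0]
POP     → [0]
PUSH -8 → [0, -8]
SWAP    → [-8, 0]
STORE 0 → [-8]
DUP     → [-8, -8]
PUSH 3  → [-8, -8, 3]
POP     → [-8, -8]
POP     → [-8]

-8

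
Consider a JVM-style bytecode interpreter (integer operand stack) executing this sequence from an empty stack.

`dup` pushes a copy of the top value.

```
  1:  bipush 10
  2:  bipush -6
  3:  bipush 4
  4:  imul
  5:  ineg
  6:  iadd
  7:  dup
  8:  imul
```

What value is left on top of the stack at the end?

1156

bipush 10 : [10]
bipush -6 : [10, -6]
bipush 4  : [10, -6, 4]
imul      : [10, -24]
ineg      : [10, 24]
iadd      : [34]
dup       : [34, 34]
imul      : [1156]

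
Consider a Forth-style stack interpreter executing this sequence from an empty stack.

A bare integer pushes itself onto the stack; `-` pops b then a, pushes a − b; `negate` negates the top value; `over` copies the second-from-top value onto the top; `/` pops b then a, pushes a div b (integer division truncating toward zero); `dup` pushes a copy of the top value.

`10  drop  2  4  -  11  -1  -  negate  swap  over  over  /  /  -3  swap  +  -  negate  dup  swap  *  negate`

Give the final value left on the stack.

10      [10]
drop    []
2       [2]
4       [2, 4]
-       [-2]
11      [-2, 11]
-1      [-2, 11, -1]
-       [-2, 12]
negate  [-2, -12]
swap    [-12, -2]
over    [-12, -2, -12]
over    [-12, -2, -12, -2]
/       [-12, -2, 6]
/       [-12, 0]
-3      [-12, 0, -3]
swap    [-12, -3, 0]
+       [-12, -3]
-       [-9]
negate  [9]
dup     [9, 9]
swap    [9, 9]
*       [81]
negate  [-81]

-81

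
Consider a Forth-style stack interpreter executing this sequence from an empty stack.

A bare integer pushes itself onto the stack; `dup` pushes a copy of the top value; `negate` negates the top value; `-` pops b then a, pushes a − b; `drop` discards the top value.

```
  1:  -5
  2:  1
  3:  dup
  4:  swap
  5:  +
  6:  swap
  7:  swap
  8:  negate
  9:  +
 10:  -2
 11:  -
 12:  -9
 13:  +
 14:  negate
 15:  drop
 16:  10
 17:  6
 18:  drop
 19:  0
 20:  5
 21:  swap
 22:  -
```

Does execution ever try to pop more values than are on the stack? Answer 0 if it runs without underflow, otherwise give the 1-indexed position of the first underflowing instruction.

0

-5     → -5
1      → -5 1
dup    → -5 1 1
swap   → -5 1 1
+      → -5 2
swap   → 2 -5
swap   → -5 2
negate → -5 -2
+      → -7
-2     → -7 -2
-      → -5
-9     → -5 -9
+      → -14
negate → 14
drop   → (empty)
10     → 10
6      → 10 6
drop   → 10
0      → 10 0
5      → 10 0 5
swap   → 10 5 0
-      → 10 5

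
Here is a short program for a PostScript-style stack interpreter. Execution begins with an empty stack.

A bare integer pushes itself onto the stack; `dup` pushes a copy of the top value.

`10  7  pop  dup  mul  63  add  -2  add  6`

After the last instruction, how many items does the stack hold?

10  → 10
7   → 10 7
pop → 10
dup → 10 10
mul → 100
63  → 100 63
add → 163
-2  → 163 -2
add → 161
6   → 161 6

2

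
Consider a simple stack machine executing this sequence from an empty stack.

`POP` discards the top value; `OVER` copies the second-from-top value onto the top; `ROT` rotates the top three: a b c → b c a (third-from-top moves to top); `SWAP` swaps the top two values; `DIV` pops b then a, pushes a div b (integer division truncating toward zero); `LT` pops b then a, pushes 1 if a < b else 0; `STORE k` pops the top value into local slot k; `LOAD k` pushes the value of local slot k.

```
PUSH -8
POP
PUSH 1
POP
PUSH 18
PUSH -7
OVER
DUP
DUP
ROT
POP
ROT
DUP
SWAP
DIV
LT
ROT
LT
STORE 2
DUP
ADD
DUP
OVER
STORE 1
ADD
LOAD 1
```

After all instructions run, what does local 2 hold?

PUSH -8  [-8]
POP      []
PUSH 1   [1]
POP      []
PUSH 18  [18]
PUSH -7  [18, -7]
OVER     [18, -7, 18]
DUP      [18, -7, 18, 18]
DUP      [18, -7, 18, 18, 18]
ROT      [18, -7, 18, 18, 18]
POP      [18, -7, 18, 18]
ROT      [18, 18, 18, -7]
DUP      [18, 18, 18, -7, -7]
SWAP     [18, 18, 18, -7, -7]
DIV      [18, 18, 18, 1]
LT       [18, 18, 0]
ROT      [18, 0, 18]
LT       [18, 1]
STORE 2  [18]
DUP      [18, 18]
ADD      [36]
DUP      [36, 36]
OVER     [36, 36, 36]
STORE 1  [36, 36]
ADD      [72]
LOAD 1   [72, 36]

1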